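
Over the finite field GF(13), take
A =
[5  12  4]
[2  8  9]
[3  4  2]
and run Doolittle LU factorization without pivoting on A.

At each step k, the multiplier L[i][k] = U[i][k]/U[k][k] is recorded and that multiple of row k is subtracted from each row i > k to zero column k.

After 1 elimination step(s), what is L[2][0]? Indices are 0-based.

L[2][0] = 11

Step 1: pivot at (0,0) is 5.
  row1 ← row1 − (3)·row0  ⇒  L[1][0]=3, U row1=(0, 11, 10)
  row2 ← row2 − (11)·row0  ⇒  L[2][0]=11, U row2=(0, 2, 10)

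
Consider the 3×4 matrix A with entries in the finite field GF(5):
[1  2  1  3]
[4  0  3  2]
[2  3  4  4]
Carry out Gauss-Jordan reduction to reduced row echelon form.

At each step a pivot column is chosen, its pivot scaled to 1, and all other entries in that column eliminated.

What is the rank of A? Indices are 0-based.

rank = 3

pivot(0,0)=1: scale R0 → (1, 2, 1, 3)
  clear (1,0): R1 −= (4)R0 → (0, 2, 4, 0)
  clear (2,0): R2 −= (2)R0 → (0, 4, 2, 3)
pivot(1,1)=2: scale R1 → (0, 1, 2, 0)
  clear (0,1): R0 −= (2)R1 → (1, 0, 2, 3)
  clear (2,1): R2 −= (4)R1 → (0, 0, 4, 3)
pivot(2,2)=4: scale R2 → (0, 0, 1, 2)
  clear (0,2): R0 −= (2)R2 → (1, 0, 0, 4)
  clear (1,2): R1 −= (2)R2 → (0, 1, 0, 1)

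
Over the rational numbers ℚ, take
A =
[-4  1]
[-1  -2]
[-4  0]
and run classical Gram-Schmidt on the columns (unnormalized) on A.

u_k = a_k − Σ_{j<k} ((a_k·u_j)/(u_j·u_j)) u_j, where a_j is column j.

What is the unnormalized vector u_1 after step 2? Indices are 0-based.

u_1 = (25/33, -68/33, -8/33)

Step 1: u_0 = a_0 = (-4, -1, -4).
Step 2: u_1 = a_1 − (-2/33)·u_0 = (25/33, -68/33, -8/33).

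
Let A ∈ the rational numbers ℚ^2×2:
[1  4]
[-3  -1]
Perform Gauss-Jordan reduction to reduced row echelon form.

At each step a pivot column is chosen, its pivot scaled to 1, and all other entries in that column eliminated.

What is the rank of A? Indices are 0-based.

[1] R0 /= 1  ⇒  (1, 4)
     R1 -= -3·R0  ⇒  (0, 11)
[2] R1 /= 11  ⇒  (0, 1)
     R0 -= 4·R1  ⇒  (1, 0)

rank = 2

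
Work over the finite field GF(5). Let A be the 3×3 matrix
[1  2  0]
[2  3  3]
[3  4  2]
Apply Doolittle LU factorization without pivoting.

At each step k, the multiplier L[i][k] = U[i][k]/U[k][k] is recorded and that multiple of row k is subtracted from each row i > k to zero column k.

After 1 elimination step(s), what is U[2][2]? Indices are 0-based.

U[2][2] = 2

Step 1: pivot at (0,0) is 1.
  row1 ← row1 − (2)·row0  ⇒  L[1][0]=2, U row1=(0, 4, 3)
  row2 ← row2 − (3)·row0  ⇒  L[2][0]=3, U row2=(0, 3, 2)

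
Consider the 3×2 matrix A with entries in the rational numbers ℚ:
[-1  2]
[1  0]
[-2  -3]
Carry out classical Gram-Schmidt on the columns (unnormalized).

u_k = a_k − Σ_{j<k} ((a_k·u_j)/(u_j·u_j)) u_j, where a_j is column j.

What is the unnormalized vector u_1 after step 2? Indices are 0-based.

Step 1: u_0 = a_0 = (-1, 1, -2).
Step 2: u_1 = a_1 − (2/3)·u_0 = (8/3, -2/3, -5/3).

u_1 = (8/3, -2/3, -5/3)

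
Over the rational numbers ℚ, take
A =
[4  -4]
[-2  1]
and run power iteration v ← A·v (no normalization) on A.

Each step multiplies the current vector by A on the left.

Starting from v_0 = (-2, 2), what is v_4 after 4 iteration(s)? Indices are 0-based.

v_4 = (-2872, 1222)

v_0 = (-2, 2).
v_1 = A·v_0 = (-16, 6).
v_2 = A·v_1 = (-88, 38).
v_3 = A·v_2 = (-504, 214).
v_4 = A·v_3 = (-2872, 1222).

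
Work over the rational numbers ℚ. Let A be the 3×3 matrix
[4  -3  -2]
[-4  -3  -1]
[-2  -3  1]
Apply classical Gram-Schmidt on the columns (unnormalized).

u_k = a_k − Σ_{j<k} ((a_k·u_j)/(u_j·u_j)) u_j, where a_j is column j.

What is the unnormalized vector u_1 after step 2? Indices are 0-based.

u_1 = (-11/3, -7/3, -8/3)

Step 1: u_0 = a_0 = (4, -4, -2).
Step 2: u_1 = a_1 − (1/6)·u_0 = (-11/3, -7/3, -8/3).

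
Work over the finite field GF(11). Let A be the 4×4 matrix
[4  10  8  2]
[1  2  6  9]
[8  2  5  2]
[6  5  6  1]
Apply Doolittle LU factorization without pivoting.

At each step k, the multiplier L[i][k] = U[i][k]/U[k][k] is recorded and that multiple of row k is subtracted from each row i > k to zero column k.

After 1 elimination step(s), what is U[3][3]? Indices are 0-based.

U[3][3] = 9

Step 1: pivot at (0,0) is 4.
  row1 ← row1 − (3)·row0  ⇒  L[1][0]=3, U row1=(0, 5, 4, 3)
  row2 ← row2 − (2)·row0  ⇒  L[2][0]=2, U row2=(0, 4, 0, 9)
  row3 ← row3 − (7)·row0  ⇒  L[3][0]=7, U row3=(0, 1, 5, 9)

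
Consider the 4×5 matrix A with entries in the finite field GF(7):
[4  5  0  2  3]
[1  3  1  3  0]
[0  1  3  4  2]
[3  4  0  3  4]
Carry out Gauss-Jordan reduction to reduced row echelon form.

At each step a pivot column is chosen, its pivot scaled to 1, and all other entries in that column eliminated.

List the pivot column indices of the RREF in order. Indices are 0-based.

pivot(0,0)=4: scale R0 → (1, 3, 0, 4, 6)
  clear (1,0): R1 −= (1)R0 → (0, 0, 1, 6, 1)
  clear (3,0): R3 −= (3)R0 → (0, 2, 0, 5, 0)
pivot(1,1): swap R1↔R2
pivot(1,1)=1: scale R1 → (0, 1, 3, 4, 2)
  clear (0,1): R0 −= (3)R1 → (1, 0, 5, 6, 0)
  clear (3,1): R3 −= (2)R1 → (0, 0, 1, 4, 3)
pivot(2,2)=1: scale R2 → (0, 0, 1, 6, 1)
  clear (0,2): R0 −= (5)R2 → (1, 0, 0, 4, 2)
  clear (1,2): R1 −= (3)R2 → (0, 1, 0, 0, 6)
  clear (3,2): R3 −= (1)R2 → (0, 0, 0, 5, 2)
pivot(3,3)=5: scale R3 → (0, 0, 0, 1, 6)
  clear (0,3): R0 −= (4)R3 → (1, 0, 0, 0, 6)
  clear (2,3): R2 −= (6)R3 → (0, 0, 1, 0, 0)

pivot columns: 0, 1, 2, 3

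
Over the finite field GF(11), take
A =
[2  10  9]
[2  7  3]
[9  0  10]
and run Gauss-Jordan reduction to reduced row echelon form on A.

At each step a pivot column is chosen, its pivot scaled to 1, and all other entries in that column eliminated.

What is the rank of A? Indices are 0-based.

rank = 3

step 1: normalize row 0 (÷2) = (1, 5, 10)
  row 1: subtract 2×row0 = (0, 8, 5)
  row 2: subtract 9×row0 = (0, 10, 8)
step 2: normalize row 1 (÷8) = (0, 1, 2)
  row 0: subtract 5×row1 = (1, 0, 0)
  row 2: subtract 10×row1 = (0, 0, 10)
step 3: normalize row 2 (÷10) = (0, 0, 1)
  row 1: subtract 2×row2 = (0, 1, 0)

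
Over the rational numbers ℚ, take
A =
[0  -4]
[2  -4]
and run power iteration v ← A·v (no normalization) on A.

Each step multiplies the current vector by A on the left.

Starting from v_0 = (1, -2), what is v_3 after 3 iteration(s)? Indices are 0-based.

v_3 = (96, 16)

v_0 = (1, -2).
v_1 = A·v_0 = (8, 10).
v_2 = A·v_1 = (-40, -24).
v_3 = A·v_2 = (96, 16).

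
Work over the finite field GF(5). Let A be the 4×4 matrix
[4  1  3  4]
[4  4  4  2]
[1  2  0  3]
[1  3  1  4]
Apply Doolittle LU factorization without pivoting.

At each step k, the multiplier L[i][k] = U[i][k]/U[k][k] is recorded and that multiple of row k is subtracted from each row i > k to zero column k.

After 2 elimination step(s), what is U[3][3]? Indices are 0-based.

k=0: U[0][0]=4
  eliminate (1,0): mult=1, new row 1: (0, 3, 1, 3); set L[1][0]=1
  eliminate (2,0): mult=4, new row 2: (0, 3, 3, 2); set L[2][0]=4
  eliminate (3,0): mult=4, new row 3: (0, 4, 4, 3); set L[3][0]=4
k=1: U[1][1]=3
  eliminate (2,1): mult=1, new row 2: (0, 0, 2, 4); set L[2][1]=1
  eliminate (3,1): mult=3, new row 3: (0, 0, 1, 4); set L[3][1]=3

U[3][3] = 4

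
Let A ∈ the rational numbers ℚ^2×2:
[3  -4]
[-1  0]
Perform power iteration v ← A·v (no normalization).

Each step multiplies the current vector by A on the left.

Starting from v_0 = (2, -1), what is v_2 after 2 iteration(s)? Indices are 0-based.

v_2 = (38, -10)

v_0 = (2, -1).
v_1 = A·v_0 = (10, -2).
v_2 = A·v_1 = (38, -10).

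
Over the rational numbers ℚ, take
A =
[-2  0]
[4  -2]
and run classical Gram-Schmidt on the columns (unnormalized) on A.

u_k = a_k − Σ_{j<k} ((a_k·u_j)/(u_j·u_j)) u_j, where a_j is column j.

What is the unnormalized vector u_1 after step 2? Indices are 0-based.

u_1 = (-4/5, -2/5)

Step 1: u_0 = a_0 = (-2, 4).
Step 2: u_1 = a_1 − (-2/5)·u_0 = (-4/5, -2/5).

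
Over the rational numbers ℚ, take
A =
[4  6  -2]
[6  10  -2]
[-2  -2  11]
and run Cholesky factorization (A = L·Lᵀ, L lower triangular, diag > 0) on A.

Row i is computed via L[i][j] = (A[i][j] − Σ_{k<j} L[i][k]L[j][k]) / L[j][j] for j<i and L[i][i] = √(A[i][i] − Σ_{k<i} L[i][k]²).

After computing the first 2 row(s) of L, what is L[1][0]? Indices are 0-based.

Step 1: L[0][0] = √(4) = 2.
  L[1][0] = (6) / L[0][0] = 3.
Step 2: L[1][1] = √(1) = 1.

L[1][0] = 3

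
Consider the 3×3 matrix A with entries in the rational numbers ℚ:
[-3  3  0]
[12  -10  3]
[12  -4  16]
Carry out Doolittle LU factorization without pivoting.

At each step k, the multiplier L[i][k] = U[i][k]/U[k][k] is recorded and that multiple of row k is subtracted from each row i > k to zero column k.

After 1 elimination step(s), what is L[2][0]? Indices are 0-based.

L[2][0] = -4

[col 0] pivot -3
  R1 -= -4*R0 → (0, 2, 3)  (L[1][0] := -4)
  R2 -= -4*R0 → (0, 8, 16)  (L[2][0] := -4)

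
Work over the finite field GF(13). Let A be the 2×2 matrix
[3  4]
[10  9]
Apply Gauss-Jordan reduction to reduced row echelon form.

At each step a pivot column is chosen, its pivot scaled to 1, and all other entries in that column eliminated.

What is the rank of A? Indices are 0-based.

rank = 1

pivot(0,0)=3: scale R0 → (1, 10)
  clear (1,0): R1 −= (10)R0 → (0, 0)
col 1: no nonzero at/below row 1; advance.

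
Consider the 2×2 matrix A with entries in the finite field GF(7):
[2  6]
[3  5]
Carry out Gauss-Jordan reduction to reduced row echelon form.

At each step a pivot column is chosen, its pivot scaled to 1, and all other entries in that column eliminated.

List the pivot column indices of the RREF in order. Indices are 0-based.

step 1: normalize row 0 (÷2) = (1, 3)
  row 1: subtract 3×row0 = (0, 3)
step 2: normalize row 1 (÷3) = (0, 1)
  row 0: subtract 3×row1 = (1, 0)

pivot columns: 0, 1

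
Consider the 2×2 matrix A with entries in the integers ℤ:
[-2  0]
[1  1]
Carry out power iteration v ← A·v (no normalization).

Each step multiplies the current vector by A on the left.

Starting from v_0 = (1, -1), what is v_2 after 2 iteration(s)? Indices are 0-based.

v_2 = (4, -2)

v_0 = (1, -1).
v_1 = A·v_0 = (-2, 0).
v_2 = A·v_1 = (4, -2).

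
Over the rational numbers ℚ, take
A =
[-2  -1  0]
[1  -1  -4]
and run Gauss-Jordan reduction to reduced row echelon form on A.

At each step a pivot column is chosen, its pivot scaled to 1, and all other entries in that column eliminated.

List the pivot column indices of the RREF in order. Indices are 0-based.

pivot columns: 0, 1

pivot(0,0)=-2: scale R0 → (1, 1/2, 0)
  clear (1,0): R1 −= (1)R0 → (0, -3/2, -4)
pivot(1,1)=-3/2: scale R1 → (0, 1, 8/3)
  clear (0,1): R0 −= (1/2)R1 → (1, 0, -4/3)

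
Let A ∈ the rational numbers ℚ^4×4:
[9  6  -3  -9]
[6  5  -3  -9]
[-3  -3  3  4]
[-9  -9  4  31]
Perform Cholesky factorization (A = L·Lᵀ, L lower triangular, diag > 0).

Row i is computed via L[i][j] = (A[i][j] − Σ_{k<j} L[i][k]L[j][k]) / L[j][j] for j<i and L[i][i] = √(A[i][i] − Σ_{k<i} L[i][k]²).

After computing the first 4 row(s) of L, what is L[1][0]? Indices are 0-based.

L[1][0] = 2

Step 1: L[0][0] = √(9) = 3.
  L[1][0] = (6) / L[0][0] = 2.
Step 2: L[1][1] = √(1) = 1.
  L[2][0] = (-3) / L[0][0] = -1.
  L[2][1] = (-1) / L[1][1] = -1.
Step 3: L[2][2] = √(1) = 1.
  L[3][0] = (-9) / L[0][0] = -3.
  L[3][1] = (-3) / L[1][1] = -3.
  L[3][2] = (-2) / L[2][2] = -2.
Step 4: L[3][3] = √(9) = 3.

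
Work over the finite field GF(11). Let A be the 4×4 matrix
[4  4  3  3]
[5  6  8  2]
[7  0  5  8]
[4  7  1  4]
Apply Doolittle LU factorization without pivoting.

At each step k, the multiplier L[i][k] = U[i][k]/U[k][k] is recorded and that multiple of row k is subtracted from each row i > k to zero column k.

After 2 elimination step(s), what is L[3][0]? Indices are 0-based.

Step 1: pivot at (0,0) is 4.
  row1 ← row1 − (4)·row0  ⇒  L[1][0]=4, U row1=(0, 1, 7, 1)
  row2 ← row2 − (10)·row0  ⇒  L[2][0]=10, U row2=(0, 4, 8, 0)
  row3 ← row3 − (1)·row0  ⇒  L[3][0]=1, U row3=(0, 3, 9, 1)
Step 2: pivot at (1,1) is 1.
  row2 ← row2 − (4)·row1  ⇒  L[2][1]=4, U row2=(0, 0, 2, 7)
  row3 ← row3 − (3)·row1  ⇒  L[3][1]=3, U row3=(0, 0, 10, 9)

L[3][0] = 1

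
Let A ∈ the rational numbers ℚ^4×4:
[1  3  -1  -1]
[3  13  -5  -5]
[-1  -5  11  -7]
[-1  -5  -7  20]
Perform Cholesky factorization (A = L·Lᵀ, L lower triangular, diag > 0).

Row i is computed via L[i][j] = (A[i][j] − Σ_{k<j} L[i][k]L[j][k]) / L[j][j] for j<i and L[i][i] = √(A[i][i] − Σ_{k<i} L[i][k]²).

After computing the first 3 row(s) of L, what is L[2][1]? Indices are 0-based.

L[2][1] = -1

Step 1: L[0][0] = √(1) = 1.
  L[1][0] = (3) / L[0][0] = 3.
Step 2: L[1][1] = √(4) = 2.
  L[2][0] = (-1) / L[0][0] = -1.
  L[2][1] = (-2) / L[1][1] = -1.
Step 3: L[2][2] = √(9) = 3.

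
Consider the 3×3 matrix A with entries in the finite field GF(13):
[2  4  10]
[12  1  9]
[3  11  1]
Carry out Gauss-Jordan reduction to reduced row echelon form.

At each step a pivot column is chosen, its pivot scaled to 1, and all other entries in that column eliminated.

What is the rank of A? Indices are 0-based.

rank = 3

[1] R0 /= 2  ⇒  (1, 2, 5)
     R1 -= 12·R0  ⇒  (0, 3, 1)
     R2 -= 3·R0  ⇒  (0, 5, 12)
[2] R1 /= 3  ⇒  (0, 1, 9)
     R0 -= 2·R1  ⇒  (1, 0, 0)
     R2 -= 5·R1  ⇒  (0, 0, 6)
[3] R2 /= 6  ⇒  (0, 0, 1)
     R1 -= 9·R2  ⇒  (0, 1, 0)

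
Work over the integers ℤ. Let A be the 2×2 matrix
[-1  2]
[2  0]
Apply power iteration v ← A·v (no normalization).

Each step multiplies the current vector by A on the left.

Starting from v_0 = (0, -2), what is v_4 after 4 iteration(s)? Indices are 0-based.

v_4 = (36, -40)

v_0 = (0, -2).
v_1 = A·v_0 = (-4, 0).
v_2 = A·v_1 = (4, -8).
v_3 = A·v_2 = (-20, 8).
v_4 = A·v_3 = (36, -40).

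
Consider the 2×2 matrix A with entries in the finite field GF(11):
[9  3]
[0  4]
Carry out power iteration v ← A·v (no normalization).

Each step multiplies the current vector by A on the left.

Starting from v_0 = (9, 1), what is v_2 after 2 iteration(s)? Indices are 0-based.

v_0 = (9, 1).
v_1 = A·v_0 = (7, 4).
v_2 = A·v_1 = (9, 5).

v_2 = (9, 5)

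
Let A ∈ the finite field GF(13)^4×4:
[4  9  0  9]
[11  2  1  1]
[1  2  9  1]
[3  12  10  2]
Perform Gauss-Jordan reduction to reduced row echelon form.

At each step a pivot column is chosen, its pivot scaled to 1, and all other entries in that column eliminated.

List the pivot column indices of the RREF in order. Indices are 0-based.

pivot(0,0)=4: scale R0 → (1, 12, 0, 12)
  clear (1,0): R1 −= (11)R0 → (0, 0, 1, 12)
  clear (2,0): R2 −= (1)R0 → (0, 3, 9, 2)
  clear (3,0): R3 −= (3)R0 → (0, 2, 10, 5)
pivot(1,1): swap R1↔R2
pivot(1,1)=3: scale R1 → (0, 1, 3, 5)
  clear (0,1): R0 −= (12)R1 → (1, 0, 3, 4)
  clear (3,1): R3 −= (2)R1 → (0, 0, 4, 8)
pivot(2,2)=1: scale R2 → (0, 0, 1, 12)
  clear (0,2): R0 −= (3)R2 → (1, 0, 0, 7)
  clear (1,2): R1 −= (3)R2 → (0, 1, 0, 8)
  clear (3,2): R3 −= (4)R2 → (0, 0, 0, 12)
pivot(3,3)=12: scale R3 → (0, 0, 0, 1)
  clear (0,3): R0 −= (7)R3 → (1, 0, 0, 0)
  clear (1,3): R1 −= (8)R3 → (0, 1, 0, 0)
  clear (2,3): R2 −= (12)R3 → (0, 0, 1, 0)

pivot columns: 0, 1, 2, 3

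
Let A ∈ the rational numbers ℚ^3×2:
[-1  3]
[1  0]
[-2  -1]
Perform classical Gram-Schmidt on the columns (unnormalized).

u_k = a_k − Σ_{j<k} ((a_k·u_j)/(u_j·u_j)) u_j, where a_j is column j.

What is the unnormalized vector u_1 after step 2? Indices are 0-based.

Step 1: u_0 = a_0 = (-1, 1, -2).
Step 2: u_1 = a_1 − (-1/6)·u_0 = (17/6, 1/6, -4/3).

u_1 = (17/6, 1/6, -4/3)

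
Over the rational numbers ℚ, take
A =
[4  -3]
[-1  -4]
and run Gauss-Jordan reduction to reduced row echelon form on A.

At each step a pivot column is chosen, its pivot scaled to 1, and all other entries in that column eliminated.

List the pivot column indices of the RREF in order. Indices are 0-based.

pivot columns: 0, 1

[1] R0 /= 4  ⇒  (1, -3/4)
     R1 -= -1·R0  ⇒  (0, -19/4)
[2] R1 /= -19/4  ⇒  (0, 1)
     R0 -= -3/4·R1  ⇒  (1, 0)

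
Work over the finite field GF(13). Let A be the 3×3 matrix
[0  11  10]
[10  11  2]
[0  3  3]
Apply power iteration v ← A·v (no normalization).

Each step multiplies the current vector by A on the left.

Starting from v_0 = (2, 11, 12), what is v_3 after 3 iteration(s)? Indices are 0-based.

v_3 = (10, 9, 11)

v_0 = (2, 11, 12).
v_1 = A·v_0 = (7, 9, 4).
v_2 = A·v_1 = (9, 8, 0).
v_3 = A·v_2 = (10, 9, 11).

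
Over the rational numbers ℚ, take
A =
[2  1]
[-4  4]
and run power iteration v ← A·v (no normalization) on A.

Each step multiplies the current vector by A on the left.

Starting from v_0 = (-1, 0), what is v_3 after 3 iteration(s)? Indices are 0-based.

v_3 = (24, 96)

v_0 = (-1, 0).
v_1 = A·v_0 = (-2, 4).
v_2 = A·v_1 = (0, 24).
v_3 = A·v_2 = (24, 96).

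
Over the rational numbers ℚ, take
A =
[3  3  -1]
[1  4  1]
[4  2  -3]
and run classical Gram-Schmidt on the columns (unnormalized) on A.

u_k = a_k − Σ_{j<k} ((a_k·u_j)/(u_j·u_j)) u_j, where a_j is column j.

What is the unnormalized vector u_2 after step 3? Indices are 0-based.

Step 1: u_0 = a_0 = (3, 1, 4).
Step 2: u_1 = a_1 − (21/26)·u_0 = (15/26, 83/26, -16/13).
Step 3: u_2 = a_2 − (-7/13)·u_0 − (164/313)·u_1 = (98/313, -42/313, -63/313).

u_2 = (98/313, -42/313, -63/313)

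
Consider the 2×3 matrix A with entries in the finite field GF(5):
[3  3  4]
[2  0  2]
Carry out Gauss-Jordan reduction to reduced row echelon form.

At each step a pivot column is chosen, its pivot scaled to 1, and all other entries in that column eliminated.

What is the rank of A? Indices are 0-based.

rank = 2

step 1: normalize row 0 (÷3) = (1, 1, 3)
  row 1: subtract 2×row0 = (0, 3, 1)
step 2: normalize row 1 (÷3) = (0, 1, 2)
  row 0: subtract 1×row1 = (1, 0, 1)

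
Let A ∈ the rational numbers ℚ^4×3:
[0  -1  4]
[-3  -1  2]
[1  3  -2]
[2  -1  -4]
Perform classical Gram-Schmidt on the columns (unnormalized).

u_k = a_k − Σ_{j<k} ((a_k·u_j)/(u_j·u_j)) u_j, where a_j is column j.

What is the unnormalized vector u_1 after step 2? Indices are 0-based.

Step 1: u_0 = a_0 = (0, -3, 1, 2).
Step 2: u_1 = a_1 − (2/7)·u_0 = (-1, -1/7, 19/7, -11/7).

u_1 = (-1, -1/7, 19/7, -11/7)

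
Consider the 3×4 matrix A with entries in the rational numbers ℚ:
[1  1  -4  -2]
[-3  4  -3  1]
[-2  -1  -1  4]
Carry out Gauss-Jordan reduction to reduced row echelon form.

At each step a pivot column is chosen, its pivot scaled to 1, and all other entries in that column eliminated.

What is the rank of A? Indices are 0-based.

step 1: normalize row 0 (÷1) = (1, 1, -4, -2)
  row 1: subtract -3×row0 = (0, 7, -15, -5)
  row 2: subtract -2×row0 = (0, 1, -9, 0)
step 2: normalize row 1 (÷7) = (0, 1, -15/7, -5/7)
  row 0: subtract 1×row1 = (1, 0, -13/7, -9/7)
  row 2: subtract 1×row1 = (0, 0, -48/7, 5/7)
step 3: normalize row 2 (÷-48/7) = (0, 0, 1, -5/48)
  row 0: subtract -13/7×row2 = (1, 0, 0, -71/48)
  row 1: subtract -15/7×row2 = (0, 1, 0, -15/16)

rank = 3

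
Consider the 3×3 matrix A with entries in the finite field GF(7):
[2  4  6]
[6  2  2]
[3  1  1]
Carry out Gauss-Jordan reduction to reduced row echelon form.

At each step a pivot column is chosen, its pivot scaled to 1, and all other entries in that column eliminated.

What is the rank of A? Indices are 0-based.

pivot(0,0)=2: scale R0 → (1, 2, 3)
  clear (1,0): R1 −= (6)R0 → (0, 4, 5)
  clear (2,0): R2 −= (3)R0 → (0, 2, 6)
pivot(1,1)=4: scale R1 → (0, 1, 3)
  clear (0,1): R0 −= (2)R1 → (1, 0, 4)
  clear (2,1): R2 −= (2)R1 → (0, 0, 0)
col 2: no nonzero at/below row 2; advance.

rank = 2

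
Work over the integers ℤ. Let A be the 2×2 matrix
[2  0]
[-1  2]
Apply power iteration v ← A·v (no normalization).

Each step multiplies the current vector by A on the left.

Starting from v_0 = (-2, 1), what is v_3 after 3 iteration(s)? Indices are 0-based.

v_3 = (-16, 32)

v_0 = (-2, 1).
v_1 = A·v_0 = (-4, 4).
v_2 = A·v_1 = (-8, 12).
v_3 = A·v_2 = (-16, 32).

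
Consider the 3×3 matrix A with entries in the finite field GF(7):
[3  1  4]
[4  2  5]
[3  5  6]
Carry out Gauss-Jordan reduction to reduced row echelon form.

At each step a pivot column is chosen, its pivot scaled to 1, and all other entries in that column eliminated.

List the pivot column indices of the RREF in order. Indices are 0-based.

[1] R0 /= 3  ⇒  (1, 5, 6)
     R1 -= 4·R0  ⇒  (0, 3, 2)
     R2 -= 3·R0  ⇒  (0, 4, 2)
[2] R1 /= 3  ⇒  (0, 1, 3)
     R0 -= 5·R1  ⇒  (1, 0, 5)
     R2 -= 4·R1  ⇒  (0, 0, 4)
[3] R2 /= 4  ⇒  (0, 0, 1)
     R0 -= 5·R2  ⇒  (1, 0, 0)
     R1 -= 3·R2  ⇒  (0, 1, 0)

pivot columns: 0, 1, 2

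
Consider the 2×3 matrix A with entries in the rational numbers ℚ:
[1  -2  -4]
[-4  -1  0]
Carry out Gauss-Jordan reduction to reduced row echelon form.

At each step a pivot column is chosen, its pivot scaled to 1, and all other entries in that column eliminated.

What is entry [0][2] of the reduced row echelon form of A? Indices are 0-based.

M[0][2] = -4/9

pivot(0,0)=1: scale R0 → (1, -2, -4)
  clear (1,0): R1 −= (-4)R0 → (0, -9, -16)
pivot(1,1)=-9: scale R1 → (0, 1, 16/9)
  clear (0,1): R0 −= (-2)R1 → (1, 0, -4/9)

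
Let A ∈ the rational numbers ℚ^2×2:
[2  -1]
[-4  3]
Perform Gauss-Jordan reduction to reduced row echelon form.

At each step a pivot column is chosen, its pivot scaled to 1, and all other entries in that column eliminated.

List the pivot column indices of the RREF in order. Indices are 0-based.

pivot columns: 0, 1

[1] R0 /= 2  ⇒  (1, -1/2)
     R1 -= -4·R0  ⇒  (0, 1)
[2] R1 /= 1  ⇒  (0, 1)
     R0 -= -1/2·R1  ⇒  (1, 0)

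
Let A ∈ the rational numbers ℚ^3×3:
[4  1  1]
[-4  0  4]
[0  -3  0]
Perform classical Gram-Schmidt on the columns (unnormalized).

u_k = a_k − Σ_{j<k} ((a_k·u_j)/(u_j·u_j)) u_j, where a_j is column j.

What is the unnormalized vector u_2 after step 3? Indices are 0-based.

u_2 = (45/19, 45/19, 15/19)

Step 1: u_0 = a_0 = (4, -4, 0).
Step 2: u_1 = a_1 − (1/8)·u_0 = (1/2, 1/2, -3).
Step 3: u_2 = a_2 − (-3/8)·u_0 − (5/19)·u_1 = (45/19, 45/19, 15/19).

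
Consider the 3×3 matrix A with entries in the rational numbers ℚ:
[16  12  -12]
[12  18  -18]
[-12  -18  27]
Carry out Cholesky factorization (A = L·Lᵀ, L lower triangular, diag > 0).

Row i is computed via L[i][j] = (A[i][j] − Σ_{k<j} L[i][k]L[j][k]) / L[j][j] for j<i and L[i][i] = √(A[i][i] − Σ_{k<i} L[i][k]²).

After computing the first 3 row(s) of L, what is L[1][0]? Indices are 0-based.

Step 1: L[0][0] = √(16) = 4.
  L[1][0] = (12) / L[0][0] = 3.
Step 2: L[1][1] = √(9) = 3.
  L[2][0] = (-12) / L[0][0] = -3.
  L[2][1] = (-9) / L[1][1] = -3.
Step 3: L[2][2] = √(9) = 3.

L[1][0] = 3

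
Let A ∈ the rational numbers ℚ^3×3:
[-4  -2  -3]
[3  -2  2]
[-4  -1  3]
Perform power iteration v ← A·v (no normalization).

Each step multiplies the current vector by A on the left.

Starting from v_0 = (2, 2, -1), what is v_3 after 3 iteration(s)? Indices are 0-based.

v_3 = (-185, 325, -256)

v_0 = (2, 2, -1).
v_1 = A·v_0 = (-9, 0, -13).
v_2 = A·v_1 = (75, -53, -3).
v_3 = A·v_2 = (-185, 325, -256).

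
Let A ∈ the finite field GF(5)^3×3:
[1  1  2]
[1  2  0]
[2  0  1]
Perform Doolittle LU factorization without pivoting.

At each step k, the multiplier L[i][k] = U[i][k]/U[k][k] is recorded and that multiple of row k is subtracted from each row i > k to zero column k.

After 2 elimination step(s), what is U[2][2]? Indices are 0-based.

[col 0] pivot 1
  R1 -= 1*R0 → (0, 1, 3)  (L[1][0] := 1)
  R2 -= 2*R0 → (0, 3, 2)  (L[2][0] := 2)
[col 1] pivot 1
  R2 -= 3*R1 → (0, 0, 3)  (L[2][1] := 3)

U[2][2] = 3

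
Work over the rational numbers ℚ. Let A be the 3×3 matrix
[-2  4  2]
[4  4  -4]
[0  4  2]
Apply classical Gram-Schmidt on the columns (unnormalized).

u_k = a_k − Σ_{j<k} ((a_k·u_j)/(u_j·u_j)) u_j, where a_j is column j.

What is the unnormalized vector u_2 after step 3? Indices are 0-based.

u_2 = (-6/7, -3/7, 9/7)

Step 1: u_0 = a_0 = (-2, 4, 0).
Step 2: u_1 = a_1 − (2/5)·u_0 = (24/5, 12/5, 4).
Step 3: u_2 = a_2 − (-1)·u_0 − (5/28)·u_1 = (-6/7, -3/7, 9/7).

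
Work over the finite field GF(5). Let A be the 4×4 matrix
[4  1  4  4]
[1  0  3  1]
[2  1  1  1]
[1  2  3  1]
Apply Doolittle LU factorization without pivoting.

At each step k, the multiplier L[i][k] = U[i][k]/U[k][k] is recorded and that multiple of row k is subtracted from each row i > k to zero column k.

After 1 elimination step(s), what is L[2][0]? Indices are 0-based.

L[2][0] = 3

[col 0] pivot 4
  R1 -= 4*R0 → (0, 1, 2, 0)  (L[1][0] := 4)
  R2 -= 3*R0 → (0, 3, 4, 4)  (L[2][0] := 3)
  R3 -= 4*R0 → (0, 3, 2, 0)  (L[3][0] := 4)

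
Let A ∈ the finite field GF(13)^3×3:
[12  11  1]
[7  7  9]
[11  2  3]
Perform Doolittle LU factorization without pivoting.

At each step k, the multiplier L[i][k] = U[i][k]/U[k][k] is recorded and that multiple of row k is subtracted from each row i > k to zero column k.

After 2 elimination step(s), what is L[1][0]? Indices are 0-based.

L[1][0] = 6

Step 1: pivot at (0,0) is 12.
  row1 ← row1 − (6)·row0  ⇒  L[1][0]=6, U row1=(0, 6, 3)
  row2 ← row2 − (2)·row0  ⇒  L[2][0]=2, U row2=(0, 6, 1)
Step 2: pivot at (1,1) is 6.
  row2 ← row2 − (1)·row1  ⇒  L[2][1]=1, U row2=(0, 0, 11)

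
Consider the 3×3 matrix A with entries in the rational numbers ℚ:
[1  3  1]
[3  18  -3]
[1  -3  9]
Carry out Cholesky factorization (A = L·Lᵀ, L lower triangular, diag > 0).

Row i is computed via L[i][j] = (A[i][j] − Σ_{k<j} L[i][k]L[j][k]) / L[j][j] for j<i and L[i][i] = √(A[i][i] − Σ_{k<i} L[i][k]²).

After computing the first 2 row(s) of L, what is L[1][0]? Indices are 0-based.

Step 1: L[0][0] = √(1) = 1.
  L[1][0] = (3) / L[0][0] = 3.
Step 2: L[1][1] = √(9) = 3.

L[1][0] = 3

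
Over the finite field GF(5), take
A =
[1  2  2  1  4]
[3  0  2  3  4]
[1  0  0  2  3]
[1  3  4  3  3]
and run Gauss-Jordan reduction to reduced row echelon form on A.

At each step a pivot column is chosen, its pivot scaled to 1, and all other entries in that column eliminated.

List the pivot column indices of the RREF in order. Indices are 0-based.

pivot columns: 0, 1, 2, 3

[1] R0 /= 1  ⇒  (1, 2, 2, 1, 4)
     R1 -= 3·R0  ⇒  (0, 4, 1, 0, 2)
     R2 -= 1·R0  ⇒  (0, 3, 3, 1, 4)
     R3 -= 1·R0  ⇒  (0, 1, 2, 2, 4)
[2] R1 /= 4  ⇒  (0, 1, 4, 0, 3)
     R0 -= 2·R1  ⇒  (1, 0, 4, 1, 3)
     R2 -= 3·R1  ⇒  (0, 0, 1, 1, 0)
     R3 -= 1·R1  ⇒  (0, 0, 3, 2, 1)
[3] R2 /= 1  ⇒  (0, 0, 1, 1, 0)
     R0 -= 4·R2  ⇒  (1, 0, 0, 2, 3)
     R1 -= 4·R2  ⇒  (0, 1, 0, 1, 3)
     R3 -= 3·R2  ⇒  (0, 0, 0, 4, 1)
[4] R3 /= 4  ⇒  (0, 0, 0, 1, 4)
     R0 -= 2·R3  ⇒  (1, 0, 0, 0, 0)
     R1 -= 1·R3  ⇒  (0, 1, 0, 0, 4)
     R2 -= 1·R3  ⇒  (0, 0, 1, 0, 1)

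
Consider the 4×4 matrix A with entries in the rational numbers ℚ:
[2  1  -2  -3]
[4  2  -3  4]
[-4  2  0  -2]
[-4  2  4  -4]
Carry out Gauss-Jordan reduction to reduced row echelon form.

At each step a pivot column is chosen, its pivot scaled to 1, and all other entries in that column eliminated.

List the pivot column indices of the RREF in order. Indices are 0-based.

pivot columns: 0, 1, 2, 3

step 1: normalize row 0 (÷2) = (1, 1/2, -1, -3/2)
  row 1: subtract 4×row0 = (0, 0, 1, 10)
  row 2: subtract -4×row0 = (0, 4, -4, -8)
  row 3: subtract -4×row0 = (0, 4, 0, -10)
step 2: exchange rows 1,2
step 2: normalize row 1 (÷4) = (0, 1, -1, -2)
  row 0: subtract 1/2×row1 = (1, 0, -1/2, -1/2)
  row 3: subtract 4×row1 = (0, 0, 4, -2)
step 3: normalize row 2 (÷1) = (0, 0, 1, 10)
  row 0: subtract -1/2×row2 = (1, 0, 0, 9/2)
  row 1: subtract -1×row2 = (0, 1, 0, 8)
  row 3: subtract 4×row2 = (0, 0, 0, -42)
step 4: normalize row 3 (÷-42) = (0, 0, 0, 1)
  row 0: subtract 9/2×row3 = (1, 0, 0, 0)
  row 1: subtract 8×row3 = (0, 1, 0, 0)
  row 2: subtract 10×row3 = (0, 0, 1, 0)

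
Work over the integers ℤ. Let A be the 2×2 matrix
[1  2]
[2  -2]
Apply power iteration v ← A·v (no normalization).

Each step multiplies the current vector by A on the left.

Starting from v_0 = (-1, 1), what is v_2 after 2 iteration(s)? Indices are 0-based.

v_2 = (-7, 10)

v_0 = (-1, 1).
v_1 = A·v_0 = (1, -4).
v_2 = A·v_1 = (-7, 10).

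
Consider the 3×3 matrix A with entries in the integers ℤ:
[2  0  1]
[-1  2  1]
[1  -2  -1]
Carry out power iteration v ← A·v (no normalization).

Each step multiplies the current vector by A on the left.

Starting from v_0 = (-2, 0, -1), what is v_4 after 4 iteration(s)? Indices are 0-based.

v_0 = (-2, 0, -1).
v_1 = A·v_0 = (-5, 1, -1).
v_2 = A·v_1 = (-11, 6, -6).
v_3 = A·v_2 = (-28, 17, -17).
v_4 = A·v_3 = (-73, 45, -45).

v_4 = (-73, 45, -45)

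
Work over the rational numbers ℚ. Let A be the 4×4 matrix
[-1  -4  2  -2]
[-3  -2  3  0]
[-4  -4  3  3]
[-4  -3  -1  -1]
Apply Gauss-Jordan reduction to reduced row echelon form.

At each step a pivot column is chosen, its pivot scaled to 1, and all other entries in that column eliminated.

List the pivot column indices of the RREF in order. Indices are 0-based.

[1] R0 /= -1  ⇒  (1, 4, -2, 2)
     R1 -= -3·R0  ⇒  (0, 10, -3, 6)
     R2 -= -4·R0  ⇒  (0, 12, -5, 11)
     R3 -= -4·R0  ⇒  (0, 13, -9, 7)
[2] R1 /= 10  ⇒  (0, 1, -3/10, 3/5)
     R0 -= 4·R1  ⇒  (1, 0, -4/5, -2/5)
     R2 -= 12·R1  ⇒  (0, 0, -7/5, 19/5)
     R3 -= 13·R1  ⇒  (0, 0, -51/10, -4/5)
[3] R2 /= -7/5  ⇒  (0, 0, 1, -19/7)
     R0 -= -4/5·R2  ⇒  (1, 0, 0, -18/7)
     R1 -= -3/10·R2  ⇒  (0, 1, 0, -3/14)
     R3 -= -51/10·R2  ⇒  (0, 0, 0, -205/14)
[4] R3 /= -205/14  ⇒  (0, 0, 0, 1)
     R0 -= -18/7·R3  ⇒  (1, 0, 0, 0)
     R1 -= -3/14·R3  ⇒  (0, 1, 0, 0)
     R2 -= -19/7·R3  ⇒  (0, 0, 1, 0)

pivot columns: 0, 1, 2, 3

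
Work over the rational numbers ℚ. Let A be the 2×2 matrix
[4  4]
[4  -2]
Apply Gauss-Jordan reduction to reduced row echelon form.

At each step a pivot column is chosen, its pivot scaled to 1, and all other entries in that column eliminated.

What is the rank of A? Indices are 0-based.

rank = 2

[1] R0 /= 4  ⇒  (1, 1)
     R1 -= 4·R0  ⇒  (0, -6)
[2] R1 /= -6  ⇒  (0, 1)
     R0 -= 1·R1  ⇒  (1, 0)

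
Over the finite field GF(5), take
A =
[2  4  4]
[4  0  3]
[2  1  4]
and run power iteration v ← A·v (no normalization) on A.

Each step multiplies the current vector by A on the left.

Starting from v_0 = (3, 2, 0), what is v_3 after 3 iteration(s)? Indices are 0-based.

v_0 = (3, 2, 0).
v_1 = A·v_0 = (4, 2, 3).
v_2 = A·v_1 = (3, 0, 2).
v_3 = A·v_2 = (4, 3, 4).

v_3 = (4, 3, 4)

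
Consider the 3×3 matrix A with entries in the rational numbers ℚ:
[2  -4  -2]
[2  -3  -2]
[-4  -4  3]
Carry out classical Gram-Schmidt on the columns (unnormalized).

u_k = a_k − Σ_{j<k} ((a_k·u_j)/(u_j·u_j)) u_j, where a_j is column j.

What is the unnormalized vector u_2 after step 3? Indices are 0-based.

u_2 = (2/49, -12/245, -1/245)

Step 1: u_0 = a_0 = (2, 2, -4).
Step 2: u_1 = a_1 − (1/12)·u_0 = (-25/6, -19/6, -11/3).
Step 3: u_2 = a_2 − (-5/6)·u_0 − (22/245)·u_1 = (2/49, -12/245, -1/245).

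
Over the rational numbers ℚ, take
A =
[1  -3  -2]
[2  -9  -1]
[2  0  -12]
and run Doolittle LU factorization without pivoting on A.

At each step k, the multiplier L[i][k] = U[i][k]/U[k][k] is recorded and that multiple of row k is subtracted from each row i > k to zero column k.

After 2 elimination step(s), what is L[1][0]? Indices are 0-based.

L[1][0] = 2

[col 0] pivot 1
  R1 -= 2*R0 → (0, -3, 3)  (L[1][0] := 2)
  R2 -= 2*R0 → (0, 6, -8)  (L[2][0] := 2)
[col 1] pivot -3
  R2 -= -2*R1 → (0, 0, -2)  (L[2][1] := -2)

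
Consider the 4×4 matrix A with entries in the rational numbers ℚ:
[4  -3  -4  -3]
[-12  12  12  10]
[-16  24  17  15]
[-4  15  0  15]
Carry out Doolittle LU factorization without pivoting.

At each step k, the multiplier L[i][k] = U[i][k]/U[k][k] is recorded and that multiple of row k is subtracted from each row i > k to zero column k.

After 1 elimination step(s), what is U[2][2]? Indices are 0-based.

Step 1: pivot at (0,0) is 4.
  row1 ← row1 − (-3)·row0  ⇒  L[1][0]=-3, U row1=(0, 3, 0, 1)
  row2 ← row2 − (-4)·row0  ⇒  L[2][0]=-4, U row2=(0, 12, 1, 3)
  row3 ← row3 − (-1)·row0  ⇒  L[3][0]=-1, U row3=(0, 12, -4, 12)

U[2][2] = 1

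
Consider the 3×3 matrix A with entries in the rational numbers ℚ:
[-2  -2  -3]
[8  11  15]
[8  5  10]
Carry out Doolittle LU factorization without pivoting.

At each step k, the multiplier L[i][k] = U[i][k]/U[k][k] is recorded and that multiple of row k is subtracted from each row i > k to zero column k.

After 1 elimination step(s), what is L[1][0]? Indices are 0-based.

k=0: U[0][0]=-2
  eliminate (1,0): mult=-4, new row 1: (0, 3, 3); set L[1][0]=-4
  eliminate (2,0): mult=-4, new row 2: (0, -3, -2); set L[2][0]=-4

L[1][0] = -4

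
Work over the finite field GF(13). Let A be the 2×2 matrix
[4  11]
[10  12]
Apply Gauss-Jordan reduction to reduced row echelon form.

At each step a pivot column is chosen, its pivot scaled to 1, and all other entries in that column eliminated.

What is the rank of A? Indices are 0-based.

[1] R0 /= 4  ⇒  (1, 6)
     R1 -= 10·R0  ⇒  (0, 4)
[2] R1 /= 4  ⇒  (0, 1)
     R0 -= 6·R1  ⇒  (1, 0)

rank = 2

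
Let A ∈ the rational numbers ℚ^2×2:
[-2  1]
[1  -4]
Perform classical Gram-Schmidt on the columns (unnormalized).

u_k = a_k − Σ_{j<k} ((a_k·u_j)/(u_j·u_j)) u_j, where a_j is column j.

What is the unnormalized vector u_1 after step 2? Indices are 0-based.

u_1 = (-7/5, -14/5)

Step 1: u_0 = a_0 = (-2, 1).
Step 2: u_1 = a_1 − (-6/5)·u_0 = (-7/5, -14/5).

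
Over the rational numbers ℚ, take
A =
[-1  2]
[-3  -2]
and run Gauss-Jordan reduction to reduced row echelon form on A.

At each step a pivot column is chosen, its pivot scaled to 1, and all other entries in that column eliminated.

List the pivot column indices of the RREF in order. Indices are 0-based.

[1] R0 /= -1  ⇒  (1, -2)
     R1 -= -3·R0  ⇒  (0, -8)
[2] R1 /= -8  ⇒  (0, 1)
     R0 -= -2·R1  ⇒  (1, 0)

pivot columns: 0, 1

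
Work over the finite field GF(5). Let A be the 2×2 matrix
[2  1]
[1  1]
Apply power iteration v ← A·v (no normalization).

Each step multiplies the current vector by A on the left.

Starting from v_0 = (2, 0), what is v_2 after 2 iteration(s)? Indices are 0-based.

v_0 = (2, 0).
v_1 = A·v_0 = (4, 2).
v_2 = A·v_1 = (0, 1).

v_2 = (0, 1)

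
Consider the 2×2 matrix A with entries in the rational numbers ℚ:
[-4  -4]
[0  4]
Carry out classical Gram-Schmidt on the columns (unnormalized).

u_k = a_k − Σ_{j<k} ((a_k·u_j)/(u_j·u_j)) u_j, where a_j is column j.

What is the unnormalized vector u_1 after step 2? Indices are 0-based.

Step 1: u_0 = a_0 = (-4, 0).
Step 2: u_1 = a_1 − (1)·u_0 = (0, 4).

u_1 = (0, 4)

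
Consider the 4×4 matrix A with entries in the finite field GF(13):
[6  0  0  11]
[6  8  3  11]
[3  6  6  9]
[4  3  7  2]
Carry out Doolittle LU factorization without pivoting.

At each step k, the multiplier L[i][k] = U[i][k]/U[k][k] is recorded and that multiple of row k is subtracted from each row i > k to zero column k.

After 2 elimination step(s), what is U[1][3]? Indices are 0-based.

Step 1: pivot at (0,0) is 6.
  row1 ← row1 − (1)·row0  ⇒  L[1][0]=1, U row1=(0, 8, 3, 0)
  row2 ← row2 − (7)·row0  ⇒  L[2][0]=7, U row2=(0, 6, 6, 10)
  row3 ← row3 − (5)·row0  ⇒  L[3][0]=5, U row3=(0, 3, 7, 12)
Step 2: pivot at (1,1) is 8.
  row2 ← row2 − (4)·row1  ⇒  L[2][1]=4, U row2=(0, 0, 7, 10)
  row3 ← row3 − (2)·row1  ⇒  L[3][1]=2, U row3=(0, 0, 1, 12)

U[1][3] = 0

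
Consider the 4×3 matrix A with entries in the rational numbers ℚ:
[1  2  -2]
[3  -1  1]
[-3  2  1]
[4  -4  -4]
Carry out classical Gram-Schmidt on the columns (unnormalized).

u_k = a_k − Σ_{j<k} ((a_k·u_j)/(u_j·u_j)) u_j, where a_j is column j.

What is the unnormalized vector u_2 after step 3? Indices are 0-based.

Step 1: u_0 = a_0 = (1, 3, -3, 4).
Step 2: u_1 = a_1 − (-23/35)·u_0 = (93/35, 34/35, 1/35, -48/35).
Step 3: u_2 = a_2 − (-18/35)·u_0 − (41/346)·u_1 = (-623/346, 420/173, -189/346, -308/173).

u_2 = (-623/346, 420/173, -189/346, -308/173)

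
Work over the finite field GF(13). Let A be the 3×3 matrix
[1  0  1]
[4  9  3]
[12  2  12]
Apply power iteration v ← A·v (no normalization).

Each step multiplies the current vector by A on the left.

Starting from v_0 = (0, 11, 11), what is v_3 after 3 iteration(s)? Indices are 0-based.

v_0 = (0, 11, 11).
v_1 = A·v_0 = (11, 2, 11).
v_2 = A·v_1 = (9, 4, 8).
v_3 = A·v_2 = (4, 5, 4).

v_3 = (4, 5, 4)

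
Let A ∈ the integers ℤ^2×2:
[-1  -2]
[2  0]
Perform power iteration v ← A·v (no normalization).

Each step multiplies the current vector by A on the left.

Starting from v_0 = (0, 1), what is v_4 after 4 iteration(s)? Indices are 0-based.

v_4 = (-14, 12)

v_0 = (0, 1).
v_1 = A·v_0 = (-2, 0).
v_2 = A·v_1 = (2, -4).
v_3 = A·v_2 = (6, 4).
v_4 = A·v_3 = (-14, 12).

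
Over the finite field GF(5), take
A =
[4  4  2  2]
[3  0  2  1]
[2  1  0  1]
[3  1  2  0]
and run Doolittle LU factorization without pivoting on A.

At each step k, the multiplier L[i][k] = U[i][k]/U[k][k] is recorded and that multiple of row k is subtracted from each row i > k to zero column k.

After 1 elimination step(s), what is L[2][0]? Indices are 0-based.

L[2][0] = 3

[col 0] pivot 4
  R1 -= 2*R0 → (0, 2, 3, 2)  (L[1][0] := 2)
  R2 -= 3*R0 → (0, 4, 4, 0)  (L[2][0] := 3)
  R3 -= 2*R0 → (0, 3, 3, 1)  (L[3][0] := 2)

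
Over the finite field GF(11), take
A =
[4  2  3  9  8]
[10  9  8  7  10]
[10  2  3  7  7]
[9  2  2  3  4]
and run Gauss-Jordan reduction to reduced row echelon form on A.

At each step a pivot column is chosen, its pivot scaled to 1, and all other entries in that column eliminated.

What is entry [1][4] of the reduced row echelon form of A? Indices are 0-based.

M[1][4] = 4

pivot(0,0)=4: scale R0 → (1, 6, 9, 5, 2)
  clear (1,0): R1 −= (10)R0 → (0, 4, 6, 1, 1)
  clear (2,0): R2 −= (10)R0 → (0, 8, 1, 1, 9)
  clear (3,0): R3 −= (9)R0 → (0, 3, 9, 2, 8)
pivot(1,1)=4: scale R1 → (0, 1, 7, 3, 3)
  clear (0,1): R0 −= (6)R1 → (1, 0, 0, 9, 6)
  clear (2,1): R2 −= (8)R1 → (0, 0, 0, 10, 7)
  clear (3,1): R3 −= (3)R1 → (0, 0, 10, 4, 10)
pivot(2,2): swap R2↔R3
pivot(2,2)=10: scale R2 → (0, 0, 1, 7, 1)
  clear (1,2): R1 −= (7)R2 → (0, 1, 0, 9, 7)
pivot(3,3)=10: scale R3 → (0, 0, 0, 1, 4)
  clear (0,3): R0 −= (9)R3 → (1, 0, 0, 0, 3)
  clear (1,3): R1 −= (9)R3 → (0, 1, 0, 0, 4)
  clear (2,3): R2 −= (7)R3 → (0, 0, 1, 0, 6)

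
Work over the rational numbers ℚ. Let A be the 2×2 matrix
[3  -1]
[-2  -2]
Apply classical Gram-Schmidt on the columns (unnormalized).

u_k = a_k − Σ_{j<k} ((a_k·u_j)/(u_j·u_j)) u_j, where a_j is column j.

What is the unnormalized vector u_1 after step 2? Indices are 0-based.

u_1 = (-16/13, -24/13)

Step 1: u_0 = a_0 = (3, -2).
Step 2: u_1 = a_1 − (1/13)·u_0 = (-16/13, -24/13).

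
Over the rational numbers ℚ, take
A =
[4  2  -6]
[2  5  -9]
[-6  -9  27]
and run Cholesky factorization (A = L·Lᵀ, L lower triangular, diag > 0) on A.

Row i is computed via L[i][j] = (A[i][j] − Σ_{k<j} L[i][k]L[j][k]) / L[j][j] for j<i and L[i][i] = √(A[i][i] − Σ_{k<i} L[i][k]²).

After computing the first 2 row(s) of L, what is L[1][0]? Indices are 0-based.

Step 1: L[0][0] = √(4) = 2.
  L[1][0] = (2) / L[0][0] = 1.
Step 2: L[1][1] = √(4) = 2.

L[1][0] = 1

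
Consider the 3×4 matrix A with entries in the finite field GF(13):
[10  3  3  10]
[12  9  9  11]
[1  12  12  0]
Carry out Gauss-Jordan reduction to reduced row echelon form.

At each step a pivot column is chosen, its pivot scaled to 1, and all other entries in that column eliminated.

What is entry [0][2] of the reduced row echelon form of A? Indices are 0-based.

M[0][2] = 0

pivot(0,0)=10: scale R0 → (1, 12, 12, 1)
  clear (1,0): R1 −= (12)R0 → (0, 8, 8, 12)
  clear (2,0): R2 −= (1)R0 → (0, 0, 0, 12)
pivot(1,1)=8: scale R1 → (0, 1, 1, 8)
  clear (0,1): R0 −= (12)R1 → (1, 0, 0, 9)
col 2: no nonzero at/below row 2; advance.
pivot(2,3)=12: scale R2 → (0, 0, 0, 1)
  clear (0,3): R0 −= (9)R2 → (1, 0, 0, 0)
  clear (1,3): R1 −= (8)R2 → (0, 1, 1, 0)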